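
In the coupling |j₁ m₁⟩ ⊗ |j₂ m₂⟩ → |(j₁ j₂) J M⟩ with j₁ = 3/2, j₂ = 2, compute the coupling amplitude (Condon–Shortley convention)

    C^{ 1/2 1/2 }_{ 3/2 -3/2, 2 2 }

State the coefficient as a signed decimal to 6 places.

-0.632456

√[2·3!0!1!/5! · 0!3!4!0!1!0!] = √(72/5)
  +(−1)^3/∏(3,0,0,1,0,0)! = -1/6  (running -1/6)
⟨..|..⟩ = √(72/5)·(-1/6) = -0.632456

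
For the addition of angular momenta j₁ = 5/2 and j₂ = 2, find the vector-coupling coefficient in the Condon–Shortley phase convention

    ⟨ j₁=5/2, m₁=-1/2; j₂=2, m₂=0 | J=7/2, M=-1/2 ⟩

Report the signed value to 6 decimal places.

j₁+j₂−J=1  J+j₁−j₂=4  J−j₁+j₂=3  j₁+j₂+J+1=9
(j₁±m₁, j₂±m₂, J±M) = (2,3,2,2,3,4)
P² = 768/35
sum k=0..1:
  [0] +1/12 = 1/12
  [1] −1/8 = -1/8
S = -1/24
C² = P²·S² = 4/105 ; C = -0.195180

-0.195180  (= −√(4/105))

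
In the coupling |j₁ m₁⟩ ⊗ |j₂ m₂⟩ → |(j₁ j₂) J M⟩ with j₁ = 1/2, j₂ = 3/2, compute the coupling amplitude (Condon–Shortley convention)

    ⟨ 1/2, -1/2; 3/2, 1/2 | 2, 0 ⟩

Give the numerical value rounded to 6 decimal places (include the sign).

+√(1/2) = +0.707107

j₁+j₂−J=0  J+j₁−j₂=1  J−j₁+j₂=3  j₁+j₂+J+1=5
(j₁±m₁, j₂±m₂, J±M) = (0,1,2,1,2,2)
P² = 2
sum k=0..0:
  [0] +1/2 = 1/2
S = 1/2
C² = P²·S² = 1/2 ; C = +0.707107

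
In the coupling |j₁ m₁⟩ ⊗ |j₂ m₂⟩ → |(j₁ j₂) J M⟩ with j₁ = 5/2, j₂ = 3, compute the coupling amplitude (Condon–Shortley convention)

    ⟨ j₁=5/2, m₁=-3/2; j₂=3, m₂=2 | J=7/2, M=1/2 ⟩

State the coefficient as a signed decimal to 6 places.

j₁+j₂−J=2  J+j₁−j₂=3  J−j₁+j₂=4  j₁+j₂+J+1=10
(j₁±m₁, j₂±m₂, J±M) = (1,4,5,1,4,3)
P² = 9216/35
sum k=1..2:
  [1] −1/144 = -1/144
  [2] +1/24 = 1/24
S = 5/144
C² = P²·S² = 20/63 ; C = +0.563436

+√(20/63) = +0.563436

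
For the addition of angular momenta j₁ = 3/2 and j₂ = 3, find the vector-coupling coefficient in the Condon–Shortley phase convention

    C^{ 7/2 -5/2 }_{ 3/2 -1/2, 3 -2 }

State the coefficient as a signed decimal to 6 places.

+0.377964  (= +√(1/7))

√[8·1!2!5!/9! · 1!2!1!5!1!6!] = √(6400/7)
  +(−1)^0/∏(0,1,2,1,0,4)! = 1/48  (running 1/48)
  +(−1)^1/∏(1,0,1,0,1,5)! = -1/120  (running 1/80)
⟨..|..⟩ = √(6400/7)·(1/80) = +0.377964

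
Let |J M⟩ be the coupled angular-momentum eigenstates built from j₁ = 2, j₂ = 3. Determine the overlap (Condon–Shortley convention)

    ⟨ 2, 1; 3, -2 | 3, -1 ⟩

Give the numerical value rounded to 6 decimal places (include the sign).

+√(1/4) = +0.500000

j₁+j₂−J=2  J+j₁−j₂=2  J−j₁+j₂=4  j₁+j₂+J+1=9
(j₁±m₁, j₂±m₂, J±M) = (3,1,1,5,2,4)
P² = 64
sum k=0..1:
  [0] +1/12 = 1/12
  [1] −1/48 = -1/48
S = 1/16
C² = P²·S² = 1/4 ; C = +0.500000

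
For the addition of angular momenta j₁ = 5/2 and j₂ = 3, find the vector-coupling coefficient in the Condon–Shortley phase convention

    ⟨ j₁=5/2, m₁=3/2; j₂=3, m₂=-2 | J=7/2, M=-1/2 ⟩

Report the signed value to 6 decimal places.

j₁+j₂−J=2  J+j₁−j₂=3  J−j₁+j₂=4  j₁+j₂+J+1=10
(j₁±m₁, j₂±m₂, J±M) = (4,1,1,5,3,4)
P² = 9216/35
sum k=0..1:
  [0] +1/24 = 1/24
  [1] −1/144 = -1/144
S = 5/144
C² = P²·S² = 20/63 ; C = +0.563436

+√(20/63) = +0.563436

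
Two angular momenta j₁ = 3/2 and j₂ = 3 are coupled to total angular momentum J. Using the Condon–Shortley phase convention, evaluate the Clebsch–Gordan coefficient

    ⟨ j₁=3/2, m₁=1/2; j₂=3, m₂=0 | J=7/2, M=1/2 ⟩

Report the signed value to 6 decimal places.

√[8·1!2!5!/9! · 2!1!3!3!4!3!] = √(384/7)
  +(−1)^0/∏(0,1,1,3,1,2)! = 1/12  (running 1/12)
  +(−1)^1/∏(1,0,0,2,2,3)! = -1/24  (running 1/24)
⟨..|..⟩ = √(384/7)·(1/24) = +0.308607

+√(2/21) = +0.308607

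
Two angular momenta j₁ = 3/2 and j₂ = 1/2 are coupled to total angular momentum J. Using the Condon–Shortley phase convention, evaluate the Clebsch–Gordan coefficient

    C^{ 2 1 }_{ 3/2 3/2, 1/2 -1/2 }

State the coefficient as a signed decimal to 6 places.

j₁+j₂−J=0  J+j₁−j₂=3  J−j₁+j₂=1  j₁+j₂+J+1=5
(j₁±m₁, j₂±m₂, J±M) = (3,0,0,1,3,1)
P² = 9
sum k=0..0:
  [0] +1/6 = 1/6
S = 1/6
C² = P²·S² = 1/4 ; C = +0.500000

+0.500000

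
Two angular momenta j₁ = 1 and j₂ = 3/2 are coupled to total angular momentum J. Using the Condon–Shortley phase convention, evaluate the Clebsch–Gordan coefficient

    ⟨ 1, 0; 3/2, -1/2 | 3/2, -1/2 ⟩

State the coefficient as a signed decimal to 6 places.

+√(1/15) ≈ +0.258199

√[4·1!1!2!/5! · 1!1!1!2!1!2!] = √(4/15)
  +(−1)^0/∏(0,1,1,1,0,1)! = 1  (running 1)
  +(−1)^1/∏(1,0,0,0,1,2)! = -1/2  (running 1/2)
⟨..|..⟩ = √(4/15)·(1/2) = +0.258199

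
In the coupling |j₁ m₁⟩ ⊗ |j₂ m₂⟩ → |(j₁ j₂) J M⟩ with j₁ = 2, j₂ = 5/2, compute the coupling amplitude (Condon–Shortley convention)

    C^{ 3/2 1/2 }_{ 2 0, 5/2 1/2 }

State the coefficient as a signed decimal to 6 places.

triangle: 3!·1!·2!/7! = 12/5040
(j±m)!: 2!·2!·3!·2!·2!·1! = 96
prefactor² = (2J+1)·Δ·N² = 32/35
  k=1: −1/(1!·2!·1!·2!·0!·0!) = -1/4
  k=2: +1/(2!·1!·0!·1!·1!·1!) = 1/2
Σ = 1/4  ⇒  CG² = 32/35·1/4² = 2/35
CG = +√(2/35) = +0.239046

+0.239046  (= +√(2/35))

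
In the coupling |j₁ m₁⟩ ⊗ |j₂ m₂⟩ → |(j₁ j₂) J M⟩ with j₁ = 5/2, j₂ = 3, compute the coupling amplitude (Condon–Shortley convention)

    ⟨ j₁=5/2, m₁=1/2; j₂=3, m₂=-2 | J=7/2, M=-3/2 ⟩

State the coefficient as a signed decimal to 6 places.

j₁+j₂−J=2  J+j₁−j₂=3  J−j₁+j₂=4  j₁+j₂+J+1=10
(j₁±m₁, j₂±m₂, J±M) = (3,2,1,5,2,5)
P² = 1536/7
sum k=0..1:
  [0] +1/24 = 1/24
  [1] −1/48 = -1/48
S = 1/48
C² = P²·S² = 2/21 ; C = +0.308607

+0.308607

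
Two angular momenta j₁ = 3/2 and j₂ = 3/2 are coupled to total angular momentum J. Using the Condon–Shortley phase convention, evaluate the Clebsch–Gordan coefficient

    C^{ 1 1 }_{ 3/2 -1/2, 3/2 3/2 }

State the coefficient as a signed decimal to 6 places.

j₁+j₂−J=2  J+j₁−j₂=1  J−j₁+j₂=1  j₁+j₂+J+1=5
(j₁±m₁, j₂±m₂, J±M) = (1,2,3,0,2,0)
P² = 6/5
sum k=2..2:
  [2] +1/2 = 1/2
S = 1/2
C² = P²·S² = 3/10 ; C = +0.547723

+0.547723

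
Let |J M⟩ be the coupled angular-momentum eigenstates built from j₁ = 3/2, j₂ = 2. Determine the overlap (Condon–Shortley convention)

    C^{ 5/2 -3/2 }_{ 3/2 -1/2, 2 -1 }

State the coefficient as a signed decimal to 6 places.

+√(1/35) ≈ +0.169031

√[6·1!2!3!/7! · 1!2!1!3!1!4!] = √(144/35)
  +(−1)^0/∏(0,1,2,1,0,2)! = 1/4  (running 1/4)
  +(−1)^1/∏(1,0,1,0,1,3)! = -1/6  (running 1/12)
⟨..|..⟩ = √(144/35)·(1/12) = +0.169031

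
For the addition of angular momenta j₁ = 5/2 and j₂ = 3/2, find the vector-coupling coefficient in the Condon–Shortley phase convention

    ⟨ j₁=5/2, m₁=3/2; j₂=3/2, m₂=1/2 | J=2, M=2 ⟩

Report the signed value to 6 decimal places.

-0.617213  (= −√(8/21))

√[5·2!3!1!/7! · 4!1!2!1!4!0!] = √(96/7)
  +(−1)^1/∏(1,1,0,1,3,0)! = -1/6  (running -1/6)
⟨..|..⟩ = √(96/7)·(-1/6) = -0.617213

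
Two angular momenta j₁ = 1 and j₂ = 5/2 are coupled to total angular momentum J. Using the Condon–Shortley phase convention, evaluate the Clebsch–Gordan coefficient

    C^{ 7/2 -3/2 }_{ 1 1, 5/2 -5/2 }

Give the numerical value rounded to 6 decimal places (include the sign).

+0.218218  (= +√(1/21))

√[8·0!2!5!/8! · 2!0!0!5!2!5!] = √(19200/7)
  +(−1)^0/∏(0,0,0,0,2,5)! = 1/240  (running 1/240)
⟨..|..⟩ = √(19200/7)·(1/240) = +0.218218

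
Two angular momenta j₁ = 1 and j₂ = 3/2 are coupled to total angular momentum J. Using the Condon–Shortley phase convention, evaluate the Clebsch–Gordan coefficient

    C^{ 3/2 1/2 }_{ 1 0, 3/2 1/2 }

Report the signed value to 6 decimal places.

-0.258199  (= −√(1/15))

√[4·1!1!2!/5! · 1!1!2!1!2!1!] = √(4/15)
  +(−1)^0/∏(0,1,1,2,0,0)! = 1/2  (running 1/2)
  +(−1)^1/∏(1,0,0,1,1,1)! = -1  (running -1/2)
⟨..|..⟩ = √(4/15)·(-1/2) = -0.258199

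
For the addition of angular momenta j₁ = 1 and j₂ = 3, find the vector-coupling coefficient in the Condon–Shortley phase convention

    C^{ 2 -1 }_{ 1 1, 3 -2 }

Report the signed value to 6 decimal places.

+0.690066

triangle: 2!*0!*4!/7! = 48/5040
(j±m)!: 2!*0!*1!*5!*1!*3! = 1440
prefactor² = (2J+1)*Δ*N² = 480/7
  k=0: +1/(0!*2!*0!*1!*0!*3!) = 1/12
Σ = 1/12  ⇒  CG² = 480/7*1/12² = 10/21
CG = +√(10/21) = +0.690066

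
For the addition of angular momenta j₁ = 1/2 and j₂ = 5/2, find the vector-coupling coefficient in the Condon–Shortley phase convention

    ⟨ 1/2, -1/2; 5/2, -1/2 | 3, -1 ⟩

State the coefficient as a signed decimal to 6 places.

j₁+j₂−J=0  J+j₁−j₂=1  J−j₁+j₂=5  j₁+j₂+J+1=7
(j₁±m₁, j₂±m₂, J±M) = (0,1,2,3,2,4)
P² = 96
sum k=0..0:
  [0] +1/12 = 1/12
S = 1/12
C² = P²·S² = 2/3 ; C = +0.816497

+0.816497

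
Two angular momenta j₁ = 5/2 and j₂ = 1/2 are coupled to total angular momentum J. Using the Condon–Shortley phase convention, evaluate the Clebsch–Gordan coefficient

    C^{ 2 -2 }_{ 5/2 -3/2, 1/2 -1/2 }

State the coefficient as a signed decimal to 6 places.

+0.408248  (= +√(1/6))

√[5·1!4!0!/6! · 1!4!0!1!0!4!] = √(96)
  +(−1)^0/∏(0,1,4,0,0,0)! = 1/24  (running 1/24)
⟨..|..⟩ = √(96)·(1/24) = +0.408248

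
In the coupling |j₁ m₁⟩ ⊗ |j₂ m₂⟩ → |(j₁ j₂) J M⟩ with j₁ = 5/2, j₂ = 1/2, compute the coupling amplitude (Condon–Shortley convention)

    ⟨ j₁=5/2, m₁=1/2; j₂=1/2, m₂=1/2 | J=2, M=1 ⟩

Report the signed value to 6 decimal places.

−√(1/3) ≈ -0.577350

√[5·1!4!0!/6! · 3!2!1!0!3!1!] = √(12)
  +(−1)^1/∏(1,0,1,0,3,0)! = -1/6  (running -1/6)
⟨..|..⟩ = √(12)·(-1/6) = -0.577350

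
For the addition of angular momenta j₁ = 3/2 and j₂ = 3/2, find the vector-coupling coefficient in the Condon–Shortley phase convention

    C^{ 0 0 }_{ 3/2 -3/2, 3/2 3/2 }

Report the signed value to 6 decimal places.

-0.500000

√[1·3!0!0!/4! · 0!3!3!0!0!0!] = √(9)
  +(−1)^3/∏(3,0,0,0,0,0)! = -1/6  (running -1/6)
⟨..|..⟩ = √(9)·(-1/6) = -0.500000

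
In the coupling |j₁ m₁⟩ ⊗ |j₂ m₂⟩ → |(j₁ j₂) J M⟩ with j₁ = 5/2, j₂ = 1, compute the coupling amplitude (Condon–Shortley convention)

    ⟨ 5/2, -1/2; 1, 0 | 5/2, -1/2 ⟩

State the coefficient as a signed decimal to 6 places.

triangle: 1!·4!·1!/7! = 24/5040
(j±m)!: 2!·3!·1!·1!·2!·3! = 144
prefactor² = (2J+1)·Δ·N² = 144/35
  k=0: +1/(0!·1!·3!·1!·1!·0!) = 1/6
  k=1: −1/(1!·0!·2!·0!·2!·1!) = -1/4
Σ = -1/12  ⇒  CG² = 144/35·(-1/12)² = 1/35
CG = −√(1/35) = -0.169031

-0.169031  (= −√(1/35))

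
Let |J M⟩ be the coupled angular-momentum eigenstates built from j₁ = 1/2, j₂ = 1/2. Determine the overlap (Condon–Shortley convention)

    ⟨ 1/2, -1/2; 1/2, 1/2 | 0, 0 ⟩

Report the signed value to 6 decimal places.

-0.707107

j₁+j₂−J=1  J+j₁−j₂=0  J−j₁+j₂=0  j₁+j₂+J+1=2
(j₁±m₁, j₂±m₂, J±M) = (0,1,1,0,0,0)
P² = 1/2
sum k=1..1:
  [1] −1/1 = -1
S = -1
C² = P²·S² = 1/2 ; C = -0.707107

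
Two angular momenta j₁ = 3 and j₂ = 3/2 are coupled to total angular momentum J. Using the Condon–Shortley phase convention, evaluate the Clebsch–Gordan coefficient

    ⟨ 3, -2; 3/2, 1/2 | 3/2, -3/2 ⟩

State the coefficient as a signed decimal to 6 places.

+√(2/7) ≈ +0.534522

√[4·3!3!0!/7! · 1!5!2!1!0!3!] = √(288/7)
  +(−1)^2/∏(2,1,3,0,0,0)! = 1/12  (running 1/12)
⟨..|..⟩ = √(288/7)·(1/12) = +0.534522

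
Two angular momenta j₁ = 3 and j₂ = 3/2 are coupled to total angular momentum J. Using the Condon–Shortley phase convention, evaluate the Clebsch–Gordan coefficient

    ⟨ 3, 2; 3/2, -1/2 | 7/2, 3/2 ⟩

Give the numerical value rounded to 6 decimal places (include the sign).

+0.654654  (= +√(3/7))

j₁+j₂−J=1  J+j₁−j₂=5  J−j₁+j₂=2  j₁+j₂+J+1=9
(j₁±m₁, j₂±m₂, J±M) = (5,1,1,2,5,2)
P² = 6400/21
sum k=0..1:
  [0] +1/24 = 1/24
  [1] −1/240 = -1/240
S = 3/80
C² = P²·S² = 3/7 ; C = +0.654654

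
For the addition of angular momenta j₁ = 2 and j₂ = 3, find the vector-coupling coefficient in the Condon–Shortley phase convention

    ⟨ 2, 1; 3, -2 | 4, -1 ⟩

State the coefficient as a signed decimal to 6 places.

+0.591608  (= +√(7/20))

√[9·1!3!5!/10! · 3!1!1!5!3!5!] = √(6480/7)
  +(−1)^0/∏(0,1,1,1,2,4)! = 1/48  (running 1/48)
  +(−1)^1/∏(1,0,0,0,3,5)! = -1/720  (running 7/360)
⟨..|..⟩ = √(6480/7)·(7/360) = +0.591608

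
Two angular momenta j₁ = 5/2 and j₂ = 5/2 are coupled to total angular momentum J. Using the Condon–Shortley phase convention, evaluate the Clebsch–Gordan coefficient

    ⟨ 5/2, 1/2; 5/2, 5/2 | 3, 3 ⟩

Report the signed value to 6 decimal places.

triangle: 2!×3!×3!/9! = 72/362880
(j±m)!: 3!×2!×5!×0!×6!×0! = 1036800
prefactor² = (2J+1)×Δ×N² = 1440
  k=2: +1/(2!×0!×0!×3!×3!×0!) = 1/72
Σ = 1/72  ⇒  CG² = 1440×1/72² = 5/18
CG = +√(5/18) = +0.527046

+√(5/18) = +0.527046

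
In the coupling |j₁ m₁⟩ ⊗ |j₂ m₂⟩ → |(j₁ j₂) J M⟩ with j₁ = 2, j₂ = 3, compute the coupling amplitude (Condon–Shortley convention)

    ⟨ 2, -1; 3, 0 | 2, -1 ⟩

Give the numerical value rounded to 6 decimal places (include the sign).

+√(2/7) ≈ +0.534522

j₁+j₂−J=3  J+j₁−j₂=1  J−j₁+j₂=3  j₁+j₂+J+1=8
(j₁±m₁, j₂±m₂, J±M) = (1,3,3,3,1,3)
P² = 81/14
sum k=2..3:
  [2] +1/4 = 1/4
  [3] −1/36 = -1/36
S = 2/9
C² = P²·S² = 2/7 ; C = +0.534522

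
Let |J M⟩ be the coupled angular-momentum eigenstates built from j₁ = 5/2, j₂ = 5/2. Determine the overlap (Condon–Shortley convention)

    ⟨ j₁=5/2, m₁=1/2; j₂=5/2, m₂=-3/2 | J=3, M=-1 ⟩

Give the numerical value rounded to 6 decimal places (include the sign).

j₁+j₂−J=2  J+j₁−j₂=3  J−j₁+j₂=3  j₁+j₂+J+1=9
(j₁±m₁, j₂±m₂, J±M) = (3,2,1,4,2,4)
P² = 96/5
sum k=0..1:
  [0] +1/8 = 1/8
  [1] −1/12 = -1/12
S = 1/24
C² = P²·S² = 1/30 ; C = +0.182574

+0.182574  (= +√(1/30))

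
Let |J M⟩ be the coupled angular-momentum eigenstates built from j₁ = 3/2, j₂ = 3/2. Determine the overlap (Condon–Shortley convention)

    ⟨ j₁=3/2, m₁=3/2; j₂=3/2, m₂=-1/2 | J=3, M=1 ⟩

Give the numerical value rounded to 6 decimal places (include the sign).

+√(1/5) = +0.447214

j₁+j₂−J=0  J+j₁−j₂=3  J−j₁+j₂=3  j₁+j₂+J+1=7
(j₁±m₁, j₂±m₂, J±M) = (3,0,1,2,4,2)
P² = 144/5
sum k=0..0:
  [0] +1/12 = 1/12
S = 1/12
C² = P²·S² = 1/5 ; C = +0.447214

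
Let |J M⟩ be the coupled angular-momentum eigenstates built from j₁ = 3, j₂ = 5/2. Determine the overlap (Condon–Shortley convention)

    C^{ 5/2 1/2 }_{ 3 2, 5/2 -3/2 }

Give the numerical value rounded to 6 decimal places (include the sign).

+√(1/14) ≈ +0.267261

triangle: 3!·3!·2!/9! = 72/362880
(j±m)!: 5!·1!·1!·4!·3!·2! = 34560
prefactor² = (2J+1)·Δ·N² = 288/7
  k=0: +1/(0!·3!·1!·1!·2!·1!) = 1/12
  k=1: −1/(1!·2!·0!·0!·3!·2!) = -1/24
Σ = 1/24  ⇒  CG² = 288/7·1/24² = 1/14
CG = +√(1/14) = +0.267261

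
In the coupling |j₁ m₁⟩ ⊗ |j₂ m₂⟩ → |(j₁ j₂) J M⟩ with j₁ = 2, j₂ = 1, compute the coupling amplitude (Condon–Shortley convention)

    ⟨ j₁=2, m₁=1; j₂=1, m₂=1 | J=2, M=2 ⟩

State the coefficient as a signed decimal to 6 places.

j₁+j₂−J=1  J+j₁−j₂=3  J−j₁+j₂=1  j₁+j₂+J+1=6
(j₁±m₁, j₂±m₂, J±M) = (3,1,2,0,4,0)
P² = 12
sum k=1..1:
  [1] −1/6 = -1/6
S = -1/6
C² = P²·S² = 1/3 ; C = -0.577350

-0.577350  (= −√(1/3))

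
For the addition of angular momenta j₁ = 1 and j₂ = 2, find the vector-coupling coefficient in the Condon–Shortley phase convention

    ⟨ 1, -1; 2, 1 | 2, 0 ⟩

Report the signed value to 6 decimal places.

√[5·1!1!3!/6! · 0!2!3!1!2!2!] = √(2)
  +(−1)^1/∏(1,0,1,2,0,1)! = -1/2  (running -1/2)
⟨..|..⟩ = √(2)·(-1/2) = -0.707107

-0.707107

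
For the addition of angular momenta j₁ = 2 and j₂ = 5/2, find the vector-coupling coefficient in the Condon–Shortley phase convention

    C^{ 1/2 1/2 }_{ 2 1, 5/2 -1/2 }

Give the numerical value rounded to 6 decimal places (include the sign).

j₁+j₂−J=4  J+j₁−j₂=0  J−j₁+j₂=1  j₁+j₂+J+1=6
(j₁±m₁, j₂±m₂, J±M) = (3,1,2,3,1,0)
P² = 24/5
sum k=1..1:
  [1] −1/6 = -1/6
S = -1/6
C² = P²·S² = 2/15 ; C = -0.365148

−√(2/15) = -0.365148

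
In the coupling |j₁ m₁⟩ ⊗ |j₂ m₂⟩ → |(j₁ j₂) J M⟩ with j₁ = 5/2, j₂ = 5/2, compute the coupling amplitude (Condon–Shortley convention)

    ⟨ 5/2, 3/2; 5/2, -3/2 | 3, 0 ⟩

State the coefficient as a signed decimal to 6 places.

triangle: 2!×3!×3!/9! = 72/362880
(j±m)!: 4!×1!×1!×4!×3!×3! = 20736
prefactor² = (2J+1)×Δ×N² = 144/5
  k=0: +1/(0!×2!×1!×1!×2!×2!) = 1/8
  k=1: −1/(1!×1!×0!×0!×3!×3!) = -1/36
Σ = 7/72  ⇒  CG² = 144/5×7/72² = 49/180
CG = +√(49/180) = +0.521749

+0.521749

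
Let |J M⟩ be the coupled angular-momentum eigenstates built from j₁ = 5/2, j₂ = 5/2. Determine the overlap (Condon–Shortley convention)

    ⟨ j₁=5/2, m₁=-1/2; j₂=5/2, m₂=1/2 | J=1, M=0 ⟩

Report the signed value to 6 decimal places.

+√(1/70) = +0.119523

j₁+j₂−J=4  J+j₁−j₂=1  J−j₁+j₂=1  j₁+j₂+J+1=7
(j₁±m₁, j₂±m₂, J±M) = (2,3,3,2,1,1)
P² = 72/35
sum k=2..3:
  [2] +1/4 = 1/4
  [3] −1/6 = -1/6
S = 1/12
C² = P²·S² = 1/70 ; C = +0.119523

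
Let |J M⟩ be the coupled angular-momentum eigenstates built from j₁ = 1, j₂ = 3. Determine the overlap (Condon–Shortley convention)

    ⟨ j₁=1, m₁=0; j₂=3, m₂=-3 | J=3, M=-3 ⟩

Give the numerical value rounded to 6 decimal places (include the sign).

j₁+j₂−J=1  J+j₁−j₂=1  J−j₁+j₂=5  j₁+j₂+J+1=8
(j₁±m₁, j₂±m₂, J±M) = (1,1,0,6,0,6)
P² = 10800
sum k=0..0:
  [0] +1/120 = 1/120
S = 1/120
C² = P²·S² = 3/4 ; C = +0.866025

+√(3/4) ≈ +0.866025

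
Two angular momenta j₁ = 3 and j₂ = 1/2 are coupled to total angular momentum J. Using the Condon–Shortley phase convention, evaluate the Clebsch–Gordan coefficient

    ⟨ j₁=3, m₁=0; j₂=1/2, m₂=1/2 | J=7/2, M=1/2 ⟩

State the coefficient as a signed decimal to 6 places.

√[8·0!6!1!/8! · 3!3!1!0!4!3!] = √(5184/7)
  +(−1)^0/∏(0,0,3,1,3,0)! = 1/36  (running 1/36)
⟨..|..⟩ = √(5184/7)·(1/36) = +0.755929

+√(4/7) ≈ +0.755929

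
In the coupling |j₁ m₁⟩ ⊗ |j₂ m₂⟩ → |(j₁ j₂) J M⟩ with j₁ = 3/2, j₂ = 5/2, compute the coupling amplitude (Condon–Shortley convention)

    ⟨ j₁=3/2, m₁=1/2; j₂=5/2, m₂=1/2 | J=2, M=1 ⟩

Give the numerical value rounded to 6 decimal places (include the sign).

√[5·2!1!3!/7! · 2!1!3!2!3!1!] = √(12/7)
  +(−1)^0/∏(0,2,1,3,0,0)! = 1/12  (running 1/12)
  +(−1)^1/∏(1,1,0,2,1,1)! = -1/2  (running -5/12)
⟨..|..⟩ = √(12/7)·(-5/12) = -0.545545

−√(25/84) ≈ -0.545545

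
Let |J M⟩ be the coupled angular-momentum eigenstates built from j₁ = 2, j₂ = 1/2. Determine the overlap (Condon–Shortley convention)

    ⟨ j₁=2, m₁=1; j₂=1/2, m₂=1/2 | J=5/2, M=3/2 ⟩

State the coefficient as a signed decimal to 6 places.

triangle: 0!·4!·1!/6! = 24/720
(j±m)!: 3!·1!·1!·0!·4!·1! = 144
prefactor² = (2J+1)·Δ·N² = 144/5
  k=0: +1/(0!·0!·1!·1!·3!·0!) = 1/6
Σ = 1/6  ⇒  CG² = 144/5·1/6² = 4/5
CG = +√(4/5) = +0.894427

+√(4/5) ≈ +0.894427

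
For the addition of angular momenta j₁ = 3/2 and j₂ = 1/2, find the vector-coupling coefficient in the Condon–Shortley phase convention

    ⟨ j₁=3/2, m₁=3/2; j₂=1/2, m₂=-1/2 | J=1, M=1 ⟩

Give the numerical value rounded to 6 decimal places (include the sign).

+√(3/4) = +0.866025

triangle: 1!·2!·0!/4! = 2/24
(j±m)!: 3!·0!·0!·1!·2!·0! = 12
prefactor² = (2J+1)·Δ·N² = 3
  k=0: +1/(0!·1!·0!·0!·2!·0!) = 1/2
Σ = 1/2  ⇒  CG² = 3·1/2² = 3/4
CG = +√(3/4) = +0.866025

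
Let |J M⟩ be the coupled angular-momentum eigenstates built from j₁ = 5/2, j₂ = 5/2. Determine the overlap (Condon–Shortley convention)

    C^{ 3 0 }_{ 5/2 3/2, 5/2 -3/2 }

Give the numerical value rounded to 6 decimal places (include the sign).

+0.521749  (= +√(49/180))

triangle: 2!·3!·3!/9! = 72/362880
(j±m)!: 4!·1!·1!·4!·3!·3! = 20736
prefactor² = (2J+1)·Δ·N² = 144/5
  k=0: +1/(0!·2!·1!·1!·2!·2!) = 1/8
  k=1: −1/(1!·1!·0!·0!·3!·3!) = -1/36
Σ = 7/72  ⇒  CG² = 144/5·7/72² = 49/180
CG = +√(49/180) = +0.521749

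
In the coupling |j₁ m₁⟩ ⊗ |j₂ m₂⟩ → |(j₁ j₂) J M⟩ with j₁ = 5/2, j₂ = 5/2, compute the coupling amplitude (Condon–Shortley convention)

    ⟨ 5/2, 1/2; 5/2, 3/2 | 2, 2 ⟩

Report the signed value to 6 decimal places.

j₁+j₂−J=3  J+j₁−j₂=2  J−j₁+j₂=2  j₁+j₂+J+1=8
(j₁±m₁, j₂±m₂, J±M) = (3,2,4,1,4,0)
P² = 144/7
sum k=2..2:
  [2] +1/8 = 1/8
S = 1/8
C² = P²·S² = 9/28 ; C = +0.566947

+0.566947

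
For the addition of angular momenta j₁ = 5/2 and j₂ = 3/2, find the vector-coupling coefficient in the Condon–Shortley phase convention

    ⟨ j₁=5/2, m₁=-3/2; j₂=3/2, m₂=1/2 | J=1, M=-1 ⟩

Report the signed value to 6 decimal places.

triangle: 3!*2!*0!/6! = 12/720
(j±m)!: 1!*4!*2!*1!*0!*2! = 96
prefactor² = (2J+1)*Δ*N² = 24/5
  k=2: +1/(2!*1!*2!*0!*0!*0!) = 1/4
Σ = 1/4  ⇒  CG² = 24/5*1/4² = 3/10
CG = +√(3/10) = +0.547723

+√(3/10) ≈ +0.547723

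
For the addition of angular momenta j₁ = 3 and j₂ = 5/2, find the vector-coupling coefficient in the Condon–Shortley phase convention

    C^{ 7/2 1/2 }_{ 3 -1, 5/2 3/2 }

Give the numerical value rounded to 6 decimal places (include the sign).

j₁+j₂−J=2  J+j₁−j₂=4  J−j₁+j₂=3  j₁+j₂+J+1=10
(j₁±m₁, j₂±m₂, J±M) = (2,4,4,1,4,3)
P² = 18432/175
sum k=1..2:
  [1] −1/36 = -1/36
  [2] +1/16 = 1/16
S = 5/144
C² = P²·S² = 8/63 ; C = +0.356348

+√(8/63) = +0.356348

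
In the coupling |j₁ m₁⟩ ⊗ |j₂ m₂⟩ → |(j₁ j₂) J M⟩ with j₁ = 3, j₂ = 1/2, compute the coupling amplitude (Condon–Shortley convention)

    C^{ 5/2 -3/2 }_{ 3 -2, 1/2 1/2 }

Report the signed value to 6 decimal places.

-0.845154  (= −√(5/7))

√[6·1!5!0!/7! · 1!5!1!0!1!4!] = √(2880/7)
  +(−1)^1/∏(1,0,4,0,1,0)! = -1/24  (running -1/24)
⟨..|..⟩ = √(2880/7)·(-1/24) = -0.845154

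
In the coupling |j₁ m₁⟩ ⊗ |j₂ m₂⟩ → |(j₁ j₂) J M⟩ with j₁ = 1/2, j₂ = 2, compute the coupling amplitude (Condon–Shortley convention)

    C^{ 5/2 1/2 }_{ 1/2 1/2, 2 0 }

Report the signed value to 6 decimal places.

+0.774597

√[6·0!1!4!/6! · 1!0!2!2!3!2!] = √(48/5)
  +(−1)^0/∏(0,0,0,2,1,2)! = 1/4  (running 1/4)
⟨..|..⟩ = √(48/5)·(1/4) = +0.774597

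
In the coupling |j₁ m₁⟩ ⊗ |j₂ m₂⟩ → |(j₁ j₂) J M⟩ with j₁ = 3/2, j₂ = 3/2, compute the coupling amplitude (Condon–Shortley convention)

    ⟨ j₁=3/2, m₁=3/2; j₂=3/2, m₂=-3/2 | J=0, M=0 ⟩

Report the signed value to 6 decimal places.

+0.500000

√[1·3!0!0!/4! · 3!0!0!3!0!0!] = √(9)
  +(−1)^0/∏(0,3,0,0,0,0)! = 1/6  (running 1/6)
⟨..|..⟩ = √(9)·(1/6) = +0.500000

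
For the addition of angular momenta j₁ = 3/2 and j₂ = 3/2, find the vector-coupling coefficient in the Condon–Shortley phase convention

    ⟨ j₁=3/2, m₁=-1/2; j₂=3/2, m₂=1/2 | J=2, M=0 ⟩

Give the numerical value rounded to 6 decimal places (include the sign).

triangle: 1!·2!·2!/6! = 4/720
(j±m)!: 1!·2!·2!·1!·2!·2! = 16
prefactor² = (2J+1)·Δ·N² = 4/9
  k=0: +1/(0!·1!·2!·2!·0!·0!) = 1/4
  k=1: −1/(1!·0!·1!·1!·1!·1!) = -1
Σ = -3/4  ⇒  CG² = 4/9·(-3/4)² = 1/4
CG = −√(1/4) = -0.500000

−√(1/4) ≈ -0.500000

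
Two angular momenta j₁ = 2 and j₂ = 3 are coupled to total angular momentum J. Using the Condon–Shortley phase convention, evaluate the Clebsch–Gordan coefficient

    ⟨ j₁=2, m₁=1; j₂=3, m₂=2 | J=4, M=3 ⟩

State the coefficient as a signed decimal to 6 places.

√[9·1!3!5!/10! · 3!1!5!1!7!1!] = √(6480)
  +(−1)^0/∏(0,1,1,5,2,0)! = 1/240  (running 1/240)
  +(−1)^1/∏(1,0,0,4,3,1)! = -1/144  (running -1/360)
⟨..|..⟩ = √(6480)·(-1/360) = -0.223607

-0.223607  (= −√(1/20))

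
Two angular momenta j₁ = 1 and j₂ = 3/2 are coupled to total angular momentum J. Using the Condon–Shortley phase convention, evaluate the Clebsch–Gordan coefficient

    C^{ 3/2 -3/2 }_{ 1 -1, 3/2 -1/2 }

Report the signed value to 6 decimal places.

−√(2/5) = -0.632456

j₁+j₂−J=1  J+j₁−j₂=1  J−j₁+j₂=2  j₁+j₂+J+1=5
(j₁±m₁, j₂±m₂, J±M) = (0,2,1,2,0,3)
P² = 8/5
sum k=1..1:
  [1] −1/2 = -1/2
S = -1/2
C² = P²·S² = 2/5 ; C = -0.632456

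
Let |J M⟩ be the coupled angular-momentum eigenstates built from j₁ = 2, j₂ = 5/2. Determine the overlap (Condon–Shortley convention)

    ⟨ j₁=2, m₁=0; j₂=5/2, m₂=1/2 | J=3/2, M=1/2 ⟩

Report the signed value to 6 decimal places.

+0.239046

triangle: 3!×1!×2!/7! = 12/5040
(j±m)!: 2!×2!×3!×2!×2!×1! = 96
prefactor² = (2J+1)×Δ×N² = 32/35
  k=1: −1/(1!×2!×1!×2!×0!×0!) = -1/4
  k=2: +1/(2!×1!×0!×1!×1!×1!) = 1/2
Σ = 1/4  ⇒  CG² = 32/35×1/4² = 2/35
CG = +√(2/35) = +0.239046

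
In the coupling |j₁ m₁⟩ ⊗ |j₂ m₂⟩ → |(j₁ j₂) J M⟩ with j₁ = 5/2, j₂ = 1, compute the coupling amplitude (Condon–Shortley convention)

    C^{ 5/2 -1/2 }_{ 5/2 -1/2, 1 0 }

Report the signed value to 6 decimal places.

√[6·1!4!1!/7! · 2!3!1!1!2!3!] = √(144/35)
  +(−1)^0/∏(0,1,3,1,1,0)! = 1/6  (running 1/6)
  +(−1)^1/∏(1,0,2,0,2,1)! = -1/4  (running -1/12)
⟨..|..⟩ = √(144/35)·(-1/12) = -0.169031

-0.169031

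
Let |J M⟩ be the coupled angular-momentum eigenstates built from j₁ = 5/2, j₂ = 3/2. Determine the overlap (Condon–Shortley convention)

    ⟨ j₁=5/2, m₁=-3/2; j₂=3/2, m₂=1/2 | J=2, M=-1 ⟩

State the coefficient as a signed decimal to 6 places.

+0.154303  (= +√(1/42))

√[5·2!3!1!/7! · 1!4!2!1!1!3!] = √(24/7)
  +(−1)^1/∏(1,1,3,1,0,0)! = -1/6  (running -1/6)
  +(−1)^2/∏(2,0,2,0,1,1)! = 1/4  (running 1/12)
⟨..|..⟩ = √(24/7)·(1/12) = +0.154303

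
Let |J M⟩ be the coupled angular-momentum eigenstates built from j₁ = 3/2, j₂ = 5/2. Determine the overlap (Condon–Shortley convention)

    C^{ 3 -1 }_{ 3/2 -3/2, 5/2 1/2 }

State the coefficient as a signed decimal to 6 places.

√[7·1!2!4!/8! · 0!3!3!2!2!4!] = √(144/5)
  +(−1)^1/∏(1,0,2,2,0,2)! = -1/8  (running -1/8)
⟨..|..⟩ = √(144/5)·(-1/8) = -0.670820

−√(9/20) ≈ -0.670820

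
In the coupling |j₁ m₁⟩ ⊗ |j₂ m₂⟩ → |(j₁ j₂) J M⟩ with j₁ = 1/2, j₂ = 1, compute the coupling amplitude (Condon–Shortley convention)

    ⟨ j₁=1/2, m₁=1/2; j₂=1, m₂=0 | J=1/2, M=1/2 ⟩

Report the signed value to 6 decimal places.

+0.577350

√[2·1!0!1!/3! · 1!0!1!1!1!0!] = √(1/3)
  +(−1)^0/∏(0,1,0,1,0,0)! = 1  (running 1)
⟨..|..⟩ = √(1/3)·(1) = +0.577350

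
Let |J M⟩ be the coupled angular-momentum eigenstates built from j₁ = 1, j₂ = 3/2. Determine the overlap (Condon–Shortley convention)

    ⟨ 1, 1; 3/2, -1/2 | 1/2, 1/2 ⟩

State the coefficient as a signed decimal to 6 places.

j₁+j₂−J=2  J+j₁−j₂=0  J−j₁+j₂=1  j₁+j₂+J+1=4
(j₁±m₁, j₂±m₂, J±M) = (2,0,1,2,1,0)
P² = 2/3
sum k=0..0:
  [0] +1/2 = 1/2
S = 1/2
C² = P²·S² = 1/6 ; C = +0.408248

+√(1/6) = +0.408248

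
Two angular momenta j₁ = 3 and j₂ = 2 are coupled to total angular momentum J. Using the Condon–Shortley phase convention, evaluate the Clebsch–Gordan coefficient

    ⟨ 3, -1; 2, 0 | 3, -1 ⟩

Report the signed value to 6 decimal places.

−√(3/20) ≈ -0.387298

triangle: 2!·4!·2!/9! = 96/362880
(j±m)!: 2!·4!·2!·2!·2!·4! = 9216
prefactor² = (2J+1)·Δ·N² = 256/15
  k=0: +1/(0!·2!·4!·2!·0!·0!) = 1/96
  k=1: −1/(1!·1!·3!·1!·1!·1!) = -1/6
  k=2: +1/(2!·0!·2!·0!·2!·2!) = 1/16
Σ = -3/32  ⇒  CG² = 256/15·(-3/32)² = 3/20
CG = −√(3/20) = -0.387298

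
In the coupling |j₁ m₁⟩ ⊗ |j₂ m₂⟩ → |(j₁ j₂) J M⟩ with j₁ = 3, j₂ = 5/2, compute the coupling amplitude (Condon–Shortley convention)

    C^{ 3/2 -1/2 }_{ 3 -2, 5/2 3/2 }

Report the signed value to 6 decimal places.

j₁+j₂−J=4  J+j₁−j₂=2  J−j₁+j₂=1  j₁+j₂+J+1=8
(j₁±m₁, j₂±m₂, J±M) = (1,5,4,1,1,2)
P² = 192/7
sum k=3..4:
  [3] −1/12 = -1/12
  [4] +1/24 = 1/24
S = -1/24
C² = P²·S² = 1/21 ; C = -0.218218

−√(1/21) = -0.218218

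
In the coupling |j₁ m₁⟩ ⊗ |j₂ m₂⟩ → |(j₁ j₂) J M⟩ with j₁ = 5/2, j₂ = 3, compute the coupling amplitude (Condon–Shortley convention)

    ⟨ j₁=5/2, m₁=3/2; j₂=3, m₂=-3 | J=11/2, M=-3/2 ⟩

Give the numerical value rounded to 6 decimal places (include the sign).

+√(1/66) ≈ +0.123091

√[12·0!5!6!/12! · 4!1!0!6!4!7!] = √(49766400/11)
  +(−1)^0/∏(0,0,1,0,4,6)! = 1/17280  (running 1/17280)
⟨..|..⟩ = √(49766400/11)·(1/17280) = +0.123091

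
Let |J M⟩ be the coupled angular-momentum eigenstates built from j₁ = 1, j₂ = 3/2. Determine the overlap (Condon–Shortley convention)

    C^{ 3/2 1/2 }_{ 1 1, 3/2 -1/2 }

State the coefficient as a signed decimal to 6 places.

triangle: 1!*1!*2!/5! = 2/120
(j±m)!: 2!*0!*1!*2!*2!*1! = 8
prefactor² = (2J+1)*Δ*N² = 8/15
  k=0: +1/(0!*1!*0!*1!*1!*1!) = 1
Σ = 1  ⇒  CG² = 8/15*1² = 8/15
CG = +√(8/15) = +0.730297

+0.730297  (= +√(8/15))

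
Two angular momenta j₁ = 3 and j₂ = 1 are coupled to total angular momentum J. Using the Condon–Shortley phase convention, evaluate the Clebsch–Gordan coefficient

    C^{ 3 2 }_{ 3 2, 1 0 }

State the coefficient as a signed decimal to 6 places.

+√(1/3) ≈ +0.577350

j₁+j₂−J=1  J+j₁−j₂=5  J−j₁+j₂=1  j₁+j₂+J+1=8
(j₁±m₁, j₂±m₂, J±M) = (5,1,1,1,5,1)
P² = 300
sum k=0..1:
  [0] +1/24 = 1/24
  [1] −1/120 = -1/120
S = 1/30
C² = P²·S² = 1/3 ; C = +0.577350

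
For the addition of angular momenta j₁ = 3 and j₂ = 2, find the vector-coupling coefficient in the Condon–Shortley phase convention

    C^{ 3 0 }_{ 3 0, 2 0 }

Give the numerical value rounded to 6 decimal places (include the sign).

-0.516398  (= −√(4/15))

triangle: 2!·4!·2!/9! = 96/362880
(j±m)!: 3!·3!·2!·2!·3!·3! = 5184
prefactor² = (2J+1)·Δ·N² = 48/5
  k=0: +1/(0!·2!·3!·2!·1!·0!) = 1/24
  k=1: −1/(1!·1!·2!·1!·2!·1!) = -1/4
  k=2: +1/(2!·0!·1!·0!·3!·2!) = 1/24
Σ = -1/6  ⇒  CG² = 48/5·(-1/6)² = 4/15
CG = −√(4/15) = -0.516398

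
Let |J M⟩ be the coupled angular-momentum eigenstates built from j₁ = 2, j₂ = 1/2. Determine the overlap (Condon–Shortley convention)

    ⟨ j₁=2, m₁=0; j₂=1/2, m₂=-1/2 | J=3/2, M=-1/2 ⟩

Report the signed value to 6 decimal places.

j₁+j₂−J=1  J+j₁−j₂=3  J−j₁+j₂=0  j₁+j₂+J+1=5
(j₁±m₁, j₂±m₂, J±M) = (2,2,0,1,1,2)
P² = 8/5
sum k=0..0:
  [0] +1/2 = 1/2
S = 1/2
C² = P²·S² = 2/5 ; C = +0.632456

+√(2/5) ≈ +0.632456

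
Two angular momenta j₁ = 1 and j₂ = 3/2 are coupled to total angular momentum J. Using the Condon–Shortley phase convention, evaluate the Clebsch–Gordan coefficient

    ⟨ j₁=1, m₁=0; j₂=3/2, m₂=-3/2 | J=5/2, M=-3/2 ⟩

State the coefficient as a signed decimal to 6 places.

+√(2/5) ≈ +0.632456

√[6·0!2!3!/6! · 1!1!0!3!1!4!] = √(72/5)
  +(−1)^0/∏(0,0,1,0,1,3)! = 1/6  (running 1/6)
⟨..|..⟩ = √(72/5)·(1/6) = +0.632456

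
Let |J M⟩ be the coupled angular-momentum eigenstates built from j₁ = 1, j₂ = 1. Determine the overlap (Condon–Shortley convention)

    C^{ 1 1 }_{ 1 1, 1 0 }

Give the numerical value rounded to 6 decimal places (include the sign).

+0.707107

√[3·1!1!1!/4! · 2!0!1!1!2!0!] = √(1/2)
  +(−1)^0/∏(0,1,0,1,1,0)! = 1  (running 1)
⟨..|..⟩ = √(1/2)·(1) = +0.707107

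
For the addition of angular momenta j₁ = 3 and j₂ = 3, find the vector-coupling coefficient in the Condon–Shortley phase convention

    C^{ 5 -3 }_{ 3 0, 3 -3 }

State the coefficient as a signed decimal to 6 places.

+0.577350

triangle: 1!*5!*5!/12! = 14400/479001600
(j±m)!: 3!*3!*0!*6!*2!*8! = 2090188800
prefactor² = (2J+1)*Δ*N² = 691200
  k=0: +1/(0!*1!*3!*0!*2!*5!) = 1/1440
Σ = 1/1440  ⇒  CG² = 691200*1/1440² = 1/3
CG = +√(1/3) = +0.577350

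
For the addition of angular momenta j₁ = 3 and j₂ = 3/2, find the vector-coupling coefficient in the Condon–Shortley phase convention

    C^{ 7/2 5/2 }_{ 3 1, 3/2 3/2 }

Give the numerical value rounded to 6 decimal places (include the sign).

−√(10/21) ≈ -0.690066

triangle: 1!*5!*2!/9! = 240/362880
(j±m)!: 4!*2!*3!*0!*6!*1! = 207360
prefactor² = (2J+1)*Δ*N² = 7680/7
  k=1: −1/(1!*0!*1!*2!*4!*0!) = -1/48
Σ = -1/48  ⇒  CG² = 7680/7*(-1/48)² = 10/21
CG = −√(10/21) = -0.690066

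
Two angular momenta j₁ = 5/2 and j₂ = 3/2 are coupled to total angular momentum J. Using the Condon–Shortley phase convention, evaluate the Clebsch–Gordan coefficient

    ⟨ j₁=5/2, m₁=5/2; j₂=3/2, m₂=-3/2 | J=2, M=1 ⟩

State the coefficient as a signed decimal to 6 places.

+√(5/14) = +0.597614

triangle: 2!×3!×1!/7! = 12/5040
(j±m)!: 5!×0!×0!×3!×3!×1! = 4320
prefactor² = (2J+1)×Δ×N² = 360/7
  k=0: +1/(0!×2!×0!×0!×3!×1!) = 1/12
Σ = 1/12  ⇒  CG² = 360/7×1/12² = 5/14
CG = +√(5/14) = +0.597614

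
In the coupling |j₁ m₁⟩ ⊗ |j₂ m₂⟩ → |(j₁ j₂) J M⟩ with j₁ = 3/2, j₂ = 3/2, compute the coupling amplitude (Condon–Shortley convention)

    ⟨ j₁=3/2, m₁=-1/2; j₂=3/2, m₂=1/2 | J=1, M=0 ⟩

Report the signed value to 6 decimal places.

-0.223607  (= −√(1/20))

√[3·2!1!1!/5! · 1!2!2!1!1!1!] = √(1/5)
  +(−1)^1/∏(1,1,1,1,0,0)! = -1  (running -1)
  +(−1)^2/∏(2,0,0,0,1,1)! = 1/2  (running -1/2)
⟨..|..⟩ = √(1/5)·(-1/2) = -0.223607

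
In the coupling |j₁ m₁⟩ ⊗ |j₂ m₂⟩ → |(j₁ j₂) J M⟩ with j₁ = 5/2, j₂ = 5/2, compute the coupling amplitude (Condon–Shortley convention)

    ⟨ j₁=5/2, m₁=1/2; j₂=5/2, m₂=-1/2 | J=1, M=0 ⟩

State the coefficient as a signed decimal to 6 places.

√[3·4!1!1!/7! · 3!2!2!3!1!1!] = √(72/35)
  +(−1)^1/∏(1,3,1,1,0,0)! = -1/6  (running -1/6)
  +(−1)^2/∏(2,2,0,0,1,1)! = 1/4  (running 1/12)
⟨..|..⟩ = √(72/35)·(1/12) = +0.119523

+√(1/70) = +0.119523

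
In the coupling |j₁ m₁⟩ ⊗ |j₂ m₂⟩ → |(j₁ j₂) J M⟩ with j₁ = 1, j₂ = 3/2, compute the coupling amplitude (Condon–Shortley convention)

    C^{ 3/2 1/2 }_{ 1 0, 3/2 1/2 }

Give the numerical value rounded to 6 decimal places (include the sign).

-0.258199

triangle: 1!×1!×2!/5! = 2/120
(j±m)!: 1!×1!×2!×1!×2!×1! = 4
prefactor² = (2J+1)×Δ×N² = 4/15
  k=0: +1/(0!×1!×1!×2!×0!×0!) = 1/2
  k=1: −1/(1!×0!×0!×1!×1!×1!) = -1
Σ = -1/2  ⇒  CG² = 4/15×(-1/2)² = 1/15
CG = −√(1/15) = -0.258199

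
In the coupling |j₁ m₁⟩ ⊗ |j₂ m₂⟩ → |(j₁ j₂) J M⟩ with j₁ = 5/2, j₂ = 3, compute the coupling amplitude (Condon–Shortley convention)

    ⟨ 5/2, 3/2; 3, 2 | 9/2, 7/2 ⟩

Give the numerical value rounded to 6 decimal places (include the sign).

−√(1/99) ≈ -0.100504

√[10·1!4!5!/11! · 4!1!5!1!8!1!] = √(921600/11)
  +(−1)^0/∏(0,1,1,5,3,0)! = 1/720  (running 1/720)
  +(−1)^1/∏(1,0,0,4,4,1)! = -1/576  (running -1/2880)
⟨..|..⟩ = √(921600/11)·(-1/2880) = -0.100504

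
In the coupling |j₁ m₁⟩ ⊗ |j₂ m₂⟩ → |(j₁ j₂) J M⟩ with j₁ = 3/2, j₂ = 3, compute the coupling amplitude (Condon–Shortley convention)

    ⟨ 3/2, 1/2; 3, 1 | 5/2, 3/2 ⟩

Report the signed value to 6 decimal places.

−√(7/20) ≈ -0.591608

j₁+j₂−J=2  J+j₁−j₂=1  J−j₁+j₂=4  j₁+j₂+J+1=8
(j₁±m₁, j₂±m₂, J±M) = (2,1,4,2,4,1)
P² = 576/35
sum k=0..1:
  [0] +1/48 = 1/48
  [1] −1/6 = -1/6
S = -7/48
C² = P²·S² = 7/20 ; C = -0.591608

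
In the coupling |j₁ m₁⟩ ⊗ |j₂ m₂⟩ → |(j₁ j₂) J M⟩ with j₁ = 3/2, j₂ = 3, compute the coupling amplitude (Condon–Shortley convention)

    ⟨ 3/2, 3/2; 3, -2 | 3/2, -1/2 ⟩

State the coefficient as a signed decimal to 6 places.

+√(2/7) = +0.534522

√[4·3!0!3!/7! · 3!0!1!5!1!2!] = √(288/7)
  +(−1)^0/∏(0,3,0,1,0,2)! = 1/12  (running 1/12)
⟨..|..⟩ = √(288/7)·(1/12) = +0.534522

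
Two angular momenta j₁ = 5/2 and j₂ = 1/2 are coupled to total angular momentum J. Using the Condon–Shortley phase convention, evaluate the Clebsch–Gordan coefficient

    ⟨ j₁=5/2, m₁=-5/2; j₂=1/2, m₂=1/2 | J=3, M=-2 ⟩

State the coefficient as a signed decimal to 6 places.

√[7·0!5!1!/7! · 0!5!1!0!1!5!] = √(2400)
  +(−1)^0/∏(0,0,5,1,0,0)! = 1/120  (running 1/120)
⟨..|..⟩ = √(2400)·(1/120) = +0.408248

+√(1/6) ≈ +0.408248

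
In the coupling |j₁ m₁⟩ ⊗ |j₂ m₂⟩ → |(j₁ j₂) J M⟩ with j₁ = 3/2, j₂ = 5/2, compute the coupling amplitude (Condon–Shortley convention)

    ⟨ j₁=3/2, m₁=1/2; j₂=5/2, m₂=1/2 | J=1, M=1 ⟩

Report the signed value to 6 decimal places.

triangle: 3!·0!·2!/6! = 12/720
(j±m)!: 2!·1!·3!·2!·2!·0! = 48
prefactor² = (2J+1)·Δ·N² = 12/5
  k=1: −1/(1!·2!·0!·2!·0!·0!) = -1/4
Σ = -1/4  ⇒  CG² = 12/5·(-1/4)² = 3/20
CG = −√(3/20) = -0.387298

−√(3/20) ≈ -0.387298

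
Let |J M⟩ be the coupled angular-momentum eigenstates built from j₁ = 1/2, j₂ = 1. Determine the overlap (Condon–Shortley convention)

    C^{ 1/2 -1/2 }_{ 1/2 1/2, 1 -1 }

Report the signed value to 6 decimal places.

+0.816497  (= +√(2/3))

j₁+j₂−J=1  J+j₁−j₂=0  J−j₁+j₂=1  j₁+j₂+J+1=3
(j₁±m₁, j₂±m₂, J±M) = (1,0,0,2,0,1)
P² = 2/3
sum k=0..0:
  [0] +1/1 = 1
S = 1
C² = P²·S² = 2/3 ; C = +0.816497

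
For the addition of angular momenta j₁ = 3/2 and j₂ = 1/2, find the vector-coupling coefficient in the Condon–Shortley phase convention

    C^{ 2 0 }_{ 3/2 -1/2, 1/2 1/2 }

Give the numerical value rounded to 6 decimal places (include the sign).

√[5·0!3!1!/5! · 1!2!1!0!2!2!] = √(2)
  +(−1)^0/∏(0,0,2,1,1,0)! = 1/2  (running 1/2)
⟨..|..⟩ = √(2)·(1/2) = +0.707107

+0.707107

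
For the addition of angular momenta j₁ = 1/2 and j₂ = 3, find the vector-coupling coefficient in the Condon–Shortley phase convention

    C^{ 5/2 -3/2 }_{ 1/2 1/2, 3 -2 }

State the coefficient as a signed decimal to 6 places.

+0.845154

triangle: 1!·0!·5!/7! = 120/5040
(j±m)!: 1!·0!·1!·5!·1!·4! = 2880
prefactor² = (2J+1)·Δ·N² = 2880/7
  k=0: +1/(0!·1!·0!·1!·0!·4!) = 1/24
Σ = 1/24  ⇒  CG² = 2880/7·1/24² = 5/7
CG = +√(5/7) = +0.845154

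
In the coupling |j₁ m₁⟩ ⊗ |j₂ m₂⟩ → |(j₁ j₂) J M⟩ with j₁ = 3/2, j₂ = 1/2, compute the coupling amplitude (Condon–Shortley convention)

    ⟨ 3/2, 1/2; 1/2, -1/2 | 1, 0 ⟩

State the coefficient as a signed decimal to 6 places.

+0.707107

triangle: 1!×2!×0!/4! = 2/24
(j±m)!: 2!×1!×0!×1!×1!×1! = 2
prefactor² = (2J+1)×Δ×N² = 1/2
  k=0: +1/(0!×1!×1!×0!×1!×0!) = 1
Σ = 1  ⇒  CG² = 1/2×1² = 1/2
CG = +√(1/2) = +0.707107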